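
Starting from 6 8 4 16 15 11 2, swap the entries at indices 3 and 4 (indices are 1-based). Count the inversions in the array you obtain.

Inversions: 12

Positions 3 and 4 hold 4 and 16; after swapping, the array is [6, 8, 16, 4, 15, 11, 2].
Sweep left to right; for each value list the smaller values that follow it:
6 → 4, 2 → 2
8 → 4, 2 → 2
16 → 4, 15, 11, 2 → 4
4 → 2 → 1
15 → 11, 2 → 2
11 → 2 → 1
2 → none → 0
Sum: 2 + 2 + 4 + 1 + 2 + 1 + 0 = 12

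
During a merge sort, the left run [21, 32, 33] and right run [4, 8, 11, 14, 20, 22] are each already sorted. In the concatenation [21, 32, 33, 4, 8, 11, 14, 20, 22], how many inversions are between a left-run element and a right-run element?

Count, for every r in R, how many entries of L exceed r:
r = 4: 21, 32, 33 → 3
r = 8: 21, 32, 33 → 3
r = 11: 21, 32, 33 → 3
r = 14: 21, 32, 33 → 3
r = 20: 21, 32, 33 → 3
r = 22: 32, 33 → 2
Cross-inversions: 3 + 3 + 3 + 3 + 3 + 2 = 17

17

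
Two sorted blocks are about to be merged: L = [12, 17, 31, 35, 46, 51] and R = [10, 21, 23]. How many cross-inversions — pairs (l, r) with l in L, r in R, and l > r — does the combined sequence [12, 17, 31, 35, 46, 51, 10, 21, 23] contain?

14

For each element r of the right run, count left-run elements greater than r:
r = 10: 12, 17, 31, 35, 46, 51 → 6
r = 21: 31, 35, 46, 51 → 4
r = 23: 31, 35, 46, 51 → 4
Cross-inversions: 6 + 4 + 4 = 14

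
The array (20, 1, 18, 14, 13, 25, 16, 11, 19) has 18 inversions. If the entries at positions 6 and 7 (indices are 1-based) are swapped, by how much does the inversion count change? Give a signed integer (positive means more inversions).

-1

Positions 6 and 7 hold 25 and 16; after swapping, the array is [20, 1, 18, 14, 13, 16, 25, 11, 19].
Sweep left to right; for each value list the smaller values that follow it:
20 → 1, 18, 14, 13, 16, 11, 19 → 7
1 → none → 0
18 → 14, 13, 16, 11 → 4
14 → 13, 11 → 2
13 → 11 → 1
16 → 11 → 1
25 → 11, 19 → 2
11 → none → 0
19 → none → 0
Sum: 7 + 0 + 4 + 2 + 1 + 1 + 2 + 0 + 0 = 17
Change: 17 − 18 = -1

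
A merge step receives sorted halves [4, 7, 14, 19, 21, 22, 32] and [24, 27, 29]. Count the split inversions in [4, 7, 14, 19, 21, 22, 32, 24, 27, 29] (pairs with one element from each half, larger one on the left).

Take each right-half value and tally the left-half values above it:
r = 24: 32 → 1
r = 27: 32 → 1
r = 29: 32 → 1
Cross-inversions: 1 + 1 + 1 = 3

3 split inversions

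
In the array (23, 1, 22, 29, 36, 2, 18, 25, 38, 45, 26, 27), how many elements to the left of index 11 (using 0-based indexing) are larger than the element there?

The element at index 11 is 27.
Elements before it: 23, 1, 22, 29, 36, 2, 18, 25, 38, 45, 26
Those larger than 27: 29, 36, 38, 45

4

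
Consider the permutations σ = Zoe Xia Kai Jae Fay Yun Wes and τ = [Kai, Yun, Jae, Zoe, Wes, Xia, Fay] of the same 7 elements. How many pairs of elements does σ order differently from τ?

Discordant pairs: 10

Assign each item its position (1..7) in the first ordering, then rewrite the second ordering as that position sequence:
positions: Zoe→1, Xia→2, Kai→3, Jae→4, Fay→5, Yun→6, Wes→7
second ordering as positions: [3, 6, 4, 1, 7, 2, 5]
Discordant pairs = inversions in this position sequence.
3: 1, 2 → 2
6: 4, 1, 2, 5 → 4
4: 1, 2 → 2
1: 0
7: 2, 5 → 2
2: 0
5: 0
Total: 2 + 4 + 2 + 0 + 2 + 0 + 0 = 10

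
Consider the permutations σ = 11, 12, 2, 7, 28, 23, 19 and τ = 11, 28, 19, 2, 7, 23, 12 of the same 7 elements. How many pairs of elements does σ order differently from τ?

Assign each item its position (1..7) in the first ordering, then rewrite the second ordering as that position sequence:
positions: 11→1, 12→2, 2→3, 7→4, 28→5, 23→6, 19→7
second ordering as positions: [1, 5, 7, 3, 4, 6, 2]
Discordant pairs = inversions in this position sequence.
1: 0
5: 3, 4, 2 → 3
7: 3, 4, 6, 2 → 4
3: 2 → 1
4: 2 → 1
6: 2 → 1
2: 0
Total: 0 + 3 + 4 + 1 + 1 + 1 + 0 = 10

There are 10 discordant pairs.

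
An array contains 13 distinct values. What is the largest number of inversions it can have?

78 inversions

A reversed (strictly descending) arrangement makes every pair an inversion, giving C(13, 2) inversions.
C(13, 2) = 13·12/2 = 78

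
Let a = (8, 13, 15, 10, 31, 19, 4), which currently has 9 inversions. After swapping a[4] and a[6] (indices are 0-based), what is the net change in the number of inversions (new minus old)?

Positions 4 and 6 hold 31 and 4; after swapping, the array is [8, 13, 15, 10, 4, 19, 31].
Sweep left to right; for each value list the smaller values that follow it:
8: 1
13: 2
15: 2
10: 1
4: 0
19: 0
31: 0
Sum: 1 + 2 + 2 + 1 + 0 + 0 + 0 = 6
Change: 6 − 9 = -3

-3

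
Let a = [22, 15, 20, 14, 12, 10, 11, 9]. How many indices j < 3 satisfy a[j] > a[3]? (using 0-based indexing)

3 such elements

The element at index 3 is 14.
Elements before it: 22, 15, 20
Those larger than 14: 22, 15, 20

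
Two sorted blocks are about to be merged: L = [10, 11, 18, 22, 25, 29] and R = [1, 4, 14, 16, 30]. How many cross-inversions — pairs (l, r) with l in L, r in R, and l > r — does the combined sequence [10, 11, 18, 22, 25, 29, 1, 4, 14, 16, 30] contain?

For each element r of the right run, count left-run elements greater than r:
r = 1: 10, 11, 18, 22, 25, 29 → 6
r = 4: 10, 11, 18, 22, 25, 29 → 6
r = 14: 18, 22, 25, 29 → 4
r = 16: 18, 22, 25, 29 → 4
r = 30: none → 0
Cross-inversions: 6 + 6 + 4 + 4 + 0 = 20

20 split inversions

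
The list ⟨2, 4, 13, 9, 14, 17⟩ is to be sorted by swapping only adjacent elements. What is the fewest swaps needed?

Each adjacent swap fixes exactly one inversion, so the minimum swap count equals the number of inversions.
Count inversions — for each element, later elements that are smaller:
2: none → 0
4: none → 0
13: 9 → 1
9: none → 0
14: none → 0
17: none → 0
Total inversions: 0 + 0 + 1 + 0 + 0 + 0 = 1

1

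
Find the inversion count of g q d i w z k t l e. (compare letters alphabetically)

Inversions: 20

Count, for each position, how many later elements it exceeds:
g: 2
q: 5
d: 0
i: 1
w: 4
z: 4
k: 1
t: 2
l: 1
e: 0
Sum: 2 + 5 + 0 + 1 + 4 + 4 + 1 + 2 + 1 + 0 = 20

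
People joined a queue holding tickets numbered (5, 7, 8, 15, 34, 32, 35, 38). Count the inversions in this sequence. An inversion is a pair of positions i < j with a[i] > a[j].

1 out-of-order pair

Element-by-element contributions:
5 → none → 0
7 → none → 0
8 → none → 0
15 → none → 0
34 → 32 → 1
32 → none → 0
35 → none → 0
38 → none → 0
Sum: 0 + 0 + 0 + 0 + 1 + 0 + 0 + 0 = 1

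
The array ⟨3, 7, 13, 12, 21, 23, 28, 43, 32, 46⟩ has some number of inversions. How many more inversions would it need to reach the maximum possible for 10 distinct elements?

43 inversions short

Maximum inversions for 10 distinct elements is C(10, 2) = 10·9/2 = 45.
Current inversions — for each element, count later smaller elements:
3: 0
7: 0
13: 1
12: 0
21: 0
23: 0
28: 0
43: 1
32: 0
46: 0
Current total: 0 + 0 + 1 + 0 + 0 + 0 + 0 + 1 + 0 + 0 = 2
Shortfall: 45 − 2 = 43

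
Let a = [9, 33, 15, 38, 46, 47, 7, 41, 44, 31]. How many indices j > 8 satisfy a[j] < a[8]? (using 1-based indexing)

1 such element

The element at index 8 is 41.
Elements after it: 44, 31
Those smaller than 41: 31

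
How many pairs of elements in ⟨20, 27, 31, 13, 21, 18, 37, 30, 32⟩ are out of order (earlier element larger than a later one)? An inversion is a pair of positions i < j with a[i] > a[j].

Element-by-element contributions:
20 → 13, 18 → 2
27 → 13, 21, 18 → 3
31 → 13, 21, 18, 30 → 4
13 → none → 0
21 → 18 → 1
18 → none → 0
37 → 30, 32 → 2
30 → none → 0
32 → none → 0
Sum: 2 + 3 + 4 + 0 + 1 + 0 + 2 + 0 + 0 = 12

12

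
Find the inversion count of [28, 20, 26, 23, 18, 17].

13

Sweep left to right; for each value list the smaller values that follow it:
28 → 20, 26, 23, 18, 17 → 5
20 → 18, 17 → 2
26 → 23, 18, 17 → 3
23 → 18, 17 → 2
18 → 17 → 1
17 → none → 0
Sum: 5 + 2 + 3 + 2 + 1 + 0 = 13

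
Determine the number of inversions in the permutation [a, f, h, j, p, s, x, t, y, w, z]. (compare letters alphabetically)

For each element, count later entries that are smaller:
a: 0
f: 0
h: 0
j: 0
p: 0
s: 0
x: 2
t: 0
y: 1
w: 0
z: 0
Sum: 0 + 0 + 0 + 0 + 0 + 0 + 2 + 0 + 1 + 0 + 0 = 3

3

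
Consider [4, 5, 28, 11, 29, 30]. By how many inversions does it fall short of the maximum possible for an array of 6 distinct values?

14 inversions short

Maximum inversions for 6 distinct elements is C(6, 2) = 6·5/2 = 15.
Current inversions — for each element, count later smaller elements:
4: 0
5: 0
28: 1
11: 0
29: 0
30: 0
Current total: 0 + 0 + 1 + 0 + 0 + 0 = 1
Shortfall: 15 − 1 = 14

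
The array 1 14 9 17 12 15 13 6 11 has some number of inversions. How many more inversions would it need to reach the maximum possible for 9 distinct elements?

18

Maximum inversions for 9 distinct elements is C(9, 2) = 9·8/2 = 36.
Current inversions — for each element, count later smaller elements:
1: 0
14: 5
9: 1
17: 5
12: 2
15: 3
13: 2
6: 0
11: 0
Current total: 0 + 5 + 1 + 5 + 2 + 3 + 2 + 0 + 0 = 18
Shortfall: 36 − 18 = 18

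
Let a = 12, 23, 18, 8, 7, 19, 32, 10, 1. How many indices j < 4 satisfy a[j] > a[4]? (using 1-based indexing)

The element at index 4 is 8.
Elements before it: 12, 23, 18
Those larger than 8: 12, 23, 18

3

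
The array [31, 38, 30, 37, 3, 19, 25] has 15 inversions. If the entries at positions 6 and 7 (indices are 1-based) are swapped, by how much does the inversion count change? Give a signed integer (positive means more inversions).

+1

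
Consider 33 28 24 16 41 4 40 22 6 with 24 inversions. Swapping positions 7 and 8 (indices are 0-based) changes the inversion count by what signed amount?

-1

Positions 7 and 8 hold 22 and 6; after swapping, the array is [33, 28, 24, 16, 41, 4, 40, 6, 22].
Count, for each position, how many later elements it exceeds:
33 → 28, 24, 16, 4, 6, 22 → 6
28 → 24, 16, 4, 6, 22 → 5
24 → 16, 4, 6, 22 → 4
16 → 4, 6 → 2
41 → 4, 40, 6, 22 → 4
4 → none → 0
40 → 6, 22 → 2
6 → none → 0
22 → none → 0
Sum: 6 + 5 + 4 + 2 + 4 + 0 + 2 + 0 + 0 = 23
Change: 23 − 24 = -1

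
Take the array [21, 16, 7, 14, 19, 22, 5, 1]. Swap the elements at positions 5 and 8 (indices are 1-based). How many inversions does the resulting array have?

16 inversions

Positions 5 and 8 hold 19 and 1; after swapping, the array is [21, 16, 7, 14, 1, 22, 5, 19].
For each element, count later entries that are smaller:
21: 6
16: 4
7: 2
14: 2
1: 0
22: 2
5: 0
19: 0
Sum: 6 + 4 + 2 + 2 + 0 + 2 + 0 + 0 = 16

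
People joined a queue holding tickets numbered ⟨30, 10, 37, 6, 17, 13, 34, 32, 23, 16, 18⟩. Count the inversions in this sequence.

27

Count, for each position, how many later elements it exceeds:
30: 7
10: 1
37: 8
6: 0
17: 2
13: 0
34: 4
32: 3
23: 2
16: 0
18: 0
Sum: 7 + 1 + 8 + 0 + 2 + 0 + 4 + 3 + 2 + 0 + 0 = 27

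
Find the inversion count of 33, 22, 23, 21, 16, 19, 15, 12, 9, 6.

Count, for each position, how many later elements it exceeds:
33 → 22, 23, 21, 16, 19, 15, 12, 9, 6 → 9
22 → 21, 16, 19, 15, 12, 9, 6 → 7
23 → 21, 16, 19, 15, 12, 9, 6 → 7
21 → 16, 19, 15, 12, 9, 6 → 6
16 → 15, 12, 9, 6 → 4
19 → 15, 12, 9, 6 → 4
15 → 12, 9, 6 → 3
12 → 9, 6 → 2
9 → 6 → 1
6 → none → 0
Sum: 9 + 7 + 7 + 6 + 4 + 4 + 3 + 2 + 1 + 0 = 43

43 inversions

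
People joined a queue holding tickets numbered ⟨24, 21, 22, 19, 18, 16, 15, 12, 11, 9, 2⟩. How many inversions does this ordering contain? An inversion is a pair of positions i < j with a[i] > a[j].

54

Element-by-element contributions:
24 → 21, 22, 19, 18, 16, 15, 12, 11, 9, 2 → 10
21 → 19, 18, 16, 15, 12, 11, 9, 2 → 8
22 → 19, 18, 16, 15, 12, 11, 9, 2 → 8
19 → 18, 16, 15, 12, 11, 9, 2 → 7
18 → 16, 15, 12, 11, 9, 2 → 6
16 → 15, 12, 11, 9, 2 → 5
15 → 12, 11, 9, 2 → 4
12 → 11, 9, 2 → 3
11 → 9, 2 → 2
9 → 2 → 1
2 → none → 0
Sum: 10 + 8 + 8 + 7 + 6 + 5 + 4 + 3 + 2 + 1 + 0 = 54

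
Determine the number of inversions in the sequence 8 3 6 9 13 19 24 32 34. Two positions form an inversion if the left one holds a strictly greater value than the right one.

2

For each element, count later entries that are smaller:
8 → 3, 6 → 2
3 → none → 0
6 → none → 0
9 → none → 0
13 → none → 0
19 → none → 0
24 → none → 0
32 → none → 0
34 → none → 0
Sum: 2 + 0 + 0 + 0 + 0 + 0 + 0 + 0 + 0 = 2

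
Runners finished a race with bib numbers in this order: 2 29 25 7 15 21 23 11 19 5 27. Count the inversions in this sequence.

There are 27 inversions.

Count, for each position, how many later elements it exceeds:
2 → none → 0
29 → 25, 7, 15, 21, 23, 11, 19, 5, 27 → 9
25 → 7, 15, 21, 23, 11, 19, 5 → 7
7 → 5 → 1
15 → 11, 5 → 2
21 → 11, 19, 5 → 3
23 → 11, 19, 5 → 3
11 → 5 → 1
19 → 5 → 1
5 → none → 0
27 → none → 0
Sum: 0 + 9 + 7 + 1 + 2 + 3 + 3 + 1 + 1 + 0 + 0 = 27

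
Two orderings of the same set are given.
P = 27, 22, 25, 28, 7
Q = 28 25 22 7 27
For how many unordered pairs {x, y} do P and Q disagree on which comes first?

7 disagreeing pairs

Assign each item its position (1..5) in the first ordering, then rewrite the second ordering as that position sequence:
positions: 27→1, 22→2, 25→3, 28→4, 7→5
second ordering as positions: [4, 3, 2, 5, 1]
Discordant pairs = inversions in this position sequence.
4: 3, 2, 1 → 3
3: 2, 1 → 2
2: 1 → 1
5: 1 → 1
1: 0
Total: 3 + 2 + 1 + 1 + 0 = 7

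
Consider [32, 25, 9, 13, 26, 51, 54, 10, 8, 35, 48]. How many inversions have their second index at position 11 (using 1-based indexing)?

2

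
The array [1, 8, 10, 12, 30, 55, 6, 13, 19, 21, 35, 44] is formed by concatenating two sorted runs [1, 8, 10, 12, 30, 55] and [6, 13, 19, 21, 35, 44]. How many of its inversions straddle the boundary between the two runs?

Count, for every r in R, how many entries of L exceed r:
r = 6: 8, 10, 12, 30, 55 → 5
r = 13: 30, 55 → 2
r = 19: 30, 55 → 2
r = 21: 30, 55 → 2
r = 35: 55 → 1
r = 44: 55 → 1
Cross-inversions: 5 + 2 + 2 + 2 + 1 + 1 = 13

13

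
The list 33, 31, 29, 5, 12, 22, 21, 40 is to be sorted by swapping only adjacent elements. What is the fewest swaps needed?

Each adjacent swap fixes exactly one inversion, so the minimum swap count equals the number of inversions.
Count inversions — for each element, later elements that are smaller:
33: 31, 29, 5, 12, 22, 21 → 6
31: 29, 5, 12, 22, 21 → 5
29: 5, 12, 22, 21 → 4
5: none → 0
12: none → 0
22: 21 → 1
21: none → 0
40: none → 0
Total inversions: 6 + 5 + 4 + 0 + 0 + 1 + 0 + 0 = 16

16 swaps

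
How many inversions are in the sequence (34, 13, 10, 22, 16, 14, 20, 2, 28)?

There are 19 inversions.

Sweep left to right; for each value list the smaller values that follow it:
34: 8
13: 2
10: 1
22: 4
16: 2
14: 1
20: 1
2: 0
28: 0
Sum: 8 + 2 + 1 + 4 + 2 + 1 + 1 + 0 + 0 = 19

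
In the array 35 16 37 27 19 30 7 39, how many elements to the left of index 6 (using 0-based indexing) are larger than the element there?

6

The element at index 6 is 7.
Elements before it: 35, 16, 37, 27, 19, 30
Those larger than 7: 35, 16, 37, 27, 19, 30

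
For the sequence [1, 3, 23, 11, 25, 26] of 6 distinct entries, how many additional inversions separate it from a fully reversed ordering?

14 inversions short

Maximum inversions for 6 distinct elements is C(6, 2) = 6·5/2 = 15.
Current inversions — for each element, count later smaller elements:
1: 0
3: 0
23: 1
11: 0
25: 0
26: 0
Current total: 0 + 0 + 1 + 0 + 0 + 0 = 1
Shortfall: 15 − 1 = 14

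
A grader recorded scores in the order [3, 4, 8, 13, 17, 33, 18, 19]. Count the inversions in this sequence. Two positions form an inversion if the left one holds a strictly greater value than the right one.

Element-by-element contributions:
3 → none → 0
4 → none → 0
8 → none → 0
13 → none → 0
17 → none → 0
33 → 18, 19 → 2
18 → none → 0
19 → none → 0
Sum: 0 + 0 + 0 + 0 + 0 + 2 + 0 + 0 = 2

2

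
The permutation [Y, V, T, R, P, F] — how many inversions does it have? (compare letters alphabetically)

15 inversions

Count, for each position, how many later elements it exceeds:
Y → V, T, R, P, F → 5
V → T, R, P, F → 4
T → R, P, F → 3
R → P, F → 2
P → F → 1
F → none → 0
Sum: 5 + 4 + 3 + 2 + 1 + 0 = 15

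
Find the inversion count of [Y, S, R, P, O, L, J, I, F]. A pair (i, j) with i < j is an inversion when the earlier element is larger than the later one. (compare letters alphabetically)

36

Sweep left to right; for each value list the smaller values that follow it:
Y: 8
S: 7
R: 6
P: 5
O: 4
L: 3
J: 2
I: 1
F: 0
Sum: 8 + 7 + 6 + 5 + 4 + 3 + 2 + 1 + 0 = 36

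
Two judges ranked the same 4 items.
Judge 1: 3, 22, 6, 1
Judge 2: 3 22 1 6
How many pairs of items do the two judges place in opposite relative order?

1 discordant pair

Assign each item its position (1..4) in the first ordering, then rewrite the second ordering as that position sequence:
positions: 3→1, 22→2, 6→3, 1→4
second ordering as positions: [1, 2, 4, 3]
Discordant pairs = inversions in this position sequence.
1: 0
2: 0
4: 3 → 1
3: 0
Total: 0 + 0 + 1 + 0 = 1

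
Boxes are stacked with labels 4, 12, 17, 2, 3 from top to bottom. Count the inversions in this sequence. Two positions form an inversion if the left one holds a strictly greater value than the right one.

Listing every pair i<j with a[i]>a[j] (using 0-based positions):
(0,3): 4 > 2
(0,4): 4 > 3
(1,3): 12 > 2
(1,4): 12 > 3
(2,3): 17 > 2
(2,4): 17 > 3
That's 6 pairs.

6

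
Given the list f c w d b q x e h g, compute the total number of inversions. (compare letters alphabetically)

19 inversions

For each element, count later entries that are smaller:
f → c, d, b, e → 4
c → b → 1
w → d, b, q, e, h, g → 6
d → b → 1
b → none → 0
q → e, h, g → 3
x → e, h, g → 3
e → none → 0
h → g → 1
g → none → 0
Sum: 4 + 1 + 6 + 1 + 0 + 3 + 3 + 0 + 1 + 0 = 19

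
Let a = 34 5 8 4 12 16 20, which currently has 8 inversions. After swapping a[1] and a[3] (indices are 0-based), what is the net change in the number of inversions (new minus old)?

Positions 1 and 3 hold 5 and 4; after swapping, the array is [34, 4, 8, 5, 12, 16, 20].
Element-by-element contributions:
34 → 4, 8, 5, 12, 16, 20 → 6
4 → none → 0
8 → 5 → 1
5 → none → 0
12 → none → 0
16 → none → 0
20 → none → 0
Sum: 6 + 0 + 1 + 0 + 0 + 0 + 0 = 7
Change: 7 − 8 = -1

-1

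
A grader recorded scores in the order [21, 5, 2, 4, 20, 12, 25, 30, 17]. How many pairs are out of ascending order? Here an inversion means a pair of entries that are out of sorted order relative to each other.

12 inversions

Element-by-element contributions:
21 → 5, 2, 4, 20, 12, 17 → 6
5 → 2, 4 → 2
2 → none → 0
4 → none → 0
20 → 12, 17 → 2
12 → none → 0
25 → 17 → 1
30 → 17 → 1
17 → none → 0
Sum: 6 + 2 + 0 + 0 + 2 + 0 + 1 + 1 + 0 = 12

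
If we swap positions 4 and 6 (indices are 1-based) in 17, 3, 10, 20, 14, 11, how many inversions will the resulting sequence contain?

There are 4 inversions.

Positions 4 and 6 hold 20 and 11; after swapping, the array is [17, 3, 10, 11, 14, 20].
Sweep left to right; for each value list the smaller values that follow it:
17 → 3, 10, 11, 14 → 4
3 → none → 0
10 → none → 0
11 → none → 0
14 → none → 0
20 → none → 0
Sum: 4 + 0 + 0 + 0 + 0 + 0 = 4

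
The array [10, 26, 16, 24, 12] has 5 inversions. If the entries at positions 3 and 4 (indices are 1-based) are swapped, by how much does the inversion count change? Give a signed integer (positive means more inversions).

+1

Positions 3 and 4 hold 16 and 24; after swapping, the array is [10, 26, 24, 16, 12].
Element-by-element contributions:
10: 0
26: 3
24: 2
16: 1
12: 0
Sum: 0 + 3 + 2 + 1 + 0 = 6
Change: 6 − 5 = +1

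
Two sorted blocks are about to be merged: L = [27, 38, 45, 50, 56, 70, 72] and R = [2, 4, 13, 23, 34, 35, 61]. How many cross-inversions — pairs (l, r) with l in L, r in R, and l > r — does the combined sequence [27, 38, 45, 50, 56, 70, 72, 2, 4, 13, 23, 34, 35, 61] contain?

Take each right-half value and tally the left-half values above it:
r = 2: 27, 38, 45, 50, 56, 70, 72 → 7
r = 4: 27, 38, 45, 50, 56, 70, 72 → 7
r = 13: 27, 38, 45, 50, 56, 70, 72 → 7
r = 23: 27, 38, 45, 50, 56, 70, 72 → 7
r = 34: 38, 45, 50, 56, 70, 72 → 6
r = 35: 38, 45, 50, 56, 70, 72 → 6
r = 61: 70, 72 → 2
Cross-inversions: 7 + 7 + 7 + 7 + 6 + 6 + 2 = 42

Cross-inversions: 42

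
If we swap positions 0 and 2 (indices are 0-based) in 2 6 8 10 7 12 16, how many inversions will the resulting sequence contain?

5 inversions

Positions 0 and 2 hold 2 and 8; after swapping, the array is [8, 6, 2, 10, 7, 12, 16].
Sweep left to right; for each value list the smaller values that follow it:
8 → 6, 2, 7 → 3
6 → 2 → 1
2 → none → 0
10 → 7 → 1
7 → none → 0
12 → none → 0
16 → none → 0
Sum: 3 + 1 + 0 + 1 + 0 + 0 + 0 = 5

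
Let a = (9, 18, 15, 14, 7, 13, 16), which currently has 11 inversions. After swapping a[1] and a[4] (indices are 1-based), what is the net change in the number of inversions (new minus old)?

+1

Positions 1 and 4 hold 9 and 14; after swapping, the array is [14, 18, 15, 9, 7, 13, 16].
Element-by-element contributions:
14 → 9, 7, 13 → 3
18 → 15, 9, 7, 13, 16 → 5
15 → 9, 7, 13 → 3
9 → 7 → 1
7 → none → 0
13 → none → 0
16 → none → 0
Sum: 3 + 5 + 3 + 1 + 0 + 0 + 0 = 12
Change: 12 − 11 = +1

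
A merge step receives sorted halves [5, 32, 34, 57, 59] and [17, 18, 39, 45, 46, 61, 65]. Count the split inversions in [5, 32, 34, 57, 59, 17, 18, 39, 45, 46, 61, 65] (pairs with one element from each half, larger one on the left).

14

Take each right-half value and tally the left-half values above it:
r = 17: 32, 34, 57, 59 → 4
r = 18: 32, 34, 57, 59 → 4
r = 39: 57, 59 → 2
r = 45: 57, 59 → 2
r = 46: 57, 59 → 2
r = 61: none → 0
r = 65: none → 0
Cross-inversions: 4 + 4 + 2 + 2 + 2 + 0 + 0 = 14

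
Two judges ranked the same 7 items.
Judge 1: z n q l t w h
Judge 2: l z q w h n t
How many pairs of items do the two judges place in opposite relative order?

Assign each item its position (1..7) in the first ordering, then rewrite the second ordering as that position sequence:
positions: z→1, n→2, q→3, l→4, t→5, w→6, h→7
second ordering as positions: [4, 1, 3, 6, 7, 2, 5]
Discordant pairs = inversions in this position sequence.
4: 1, 3, 2 → 3
1: 0
3: 2 → 1
6: 2, 5 → 2
7: 2, 5 → 2
2: 0
5: 0
Total: 3 + 0 + 1 + 2 + 2 + 0 + 0 = 8

8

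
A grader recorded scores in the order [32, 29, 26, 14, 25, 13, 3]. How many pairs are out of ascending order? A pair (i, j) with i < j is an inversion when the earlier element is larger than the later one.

There are 20 inversions.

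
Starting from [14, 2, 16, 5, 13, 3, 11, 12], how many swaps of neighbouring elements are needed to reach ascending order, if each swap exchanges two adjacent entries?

15 adjacent swaps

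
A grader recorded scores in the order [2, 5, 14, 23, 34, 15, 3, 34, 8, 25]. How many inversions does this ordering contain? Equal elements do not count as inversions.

Sweep left to right; for each value list the smaller values that follow it:
2 → none → 0
5 → 3 → 1
14 → 3, 8 → 2
23 → 15, 3, 8 → 3
34 → 15, 3, 8, 25 → 4
15 → 3, 8 → 2
3 → none → 0
34 → 8, 25 → 2
8 → none → 0
25 → none → 0
Sum: 0 + 1 + 2 + 3 + 4 + 2 + 0 + 2 + 0 + 0 = 14

Inversions: 14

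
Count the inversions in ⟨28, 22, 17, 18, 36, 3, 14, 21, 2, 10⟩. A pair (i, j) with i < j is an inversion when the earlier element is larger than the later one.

33

Count, for each position, how many later elements it exceeds:
28: 8
22: 7
17: 4
18: 4
36: 5
3: 1
14: 2
21: 2
2: 0
10: 0
Sum: 8 + 7 + 4 + 4 + 5 + 1 + 2 + 2 + 0 + 0 = 33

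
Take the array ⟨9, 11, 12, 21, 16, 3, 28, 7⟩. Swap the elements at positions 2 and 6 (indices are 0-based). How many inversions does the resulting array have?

17

Positions 2 and 6 hold 12 and 28; after swapping, the array is [9, 11, 28, 21, 16, 3, 12, 7].
Element-by-element contributions:
9: 2
11: 2
28: 5
21: 4
16: 3
3: 0
12: 1
7: 0
Sum: 2 + 2 + 5 + 4 + 3 + 0 + 1 + 0 = 17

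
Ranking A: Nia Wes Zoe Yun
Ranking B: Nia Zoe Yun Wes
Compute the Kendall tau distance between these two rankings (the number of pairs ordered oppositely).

2 discordant pairs

Assign each item its position (1..4) in the first ordering, then rewrite the second ordering as that position sequence:
positions: Nia→1, Wes→2, Zoe→3, Yun→4
second ordering as positions: [1, 3, 4, 2]
Discordant pairs = inversions in this position sequence.
1: 0
3: 2 → 1
4: 2 → 1
2: 0
Total: 0 + 1 + 1 + 0 = 2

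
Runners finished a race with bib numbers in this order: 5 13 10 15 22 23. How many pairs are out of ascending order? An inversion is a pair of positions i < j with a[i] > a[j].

Element-by-element contributions:
5 → none → 0
13 → 10 → 1
10 → none → 0
15 → none → 0
22 → none → 0
23 → none → 0
Sum: 0 + 1 + 0 + 0 + 0 + 0 = 1

Inversions: 1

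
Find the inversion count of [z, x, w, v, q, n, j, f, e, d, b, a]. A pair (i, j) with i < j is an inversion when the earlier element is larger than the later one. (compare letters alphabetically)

There are 66 out-of-order pairs.

Element-by-element contributions:
z → x, w, v, q, n, j, f, e, d, b, a → 11
x → w, v, q, n, j, f, e, d, b, a → 10
w → v, q, n, j, f, e, d, b, a → 9
v → q, n, j, f, e, d, b, a → 8
q → n, j, f, e, d, b, a → 7
n → j, f, e, d, b, a → 6
j → f, e, d, b, a → 5
f → e, d, b, a → 4
e → d, b, a → 3
d → b, a → 2
b → a → 1
a → none → 0
Sum: 11 + 10 + 9 + 8 + 7 + 6 + 5 + 4 + 3 + 2 + 1 + 0 = 66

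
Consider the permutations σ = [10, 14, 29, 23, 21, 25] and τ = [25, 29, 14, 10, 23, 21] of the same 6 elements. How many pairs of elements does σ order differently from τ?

Assign each item its position (1..6) in the first ordering, then rewrite the second ordering as that position sequence:
positions: 10→1, 14→2, 29→3, 23→4, 21→5, 25→6
second ordering as positions: [6, 3, 2, 1, 4, 5]
Discordant pairs = inversions in this position sequence.
6: 3, 2, 1, 4, 5 → 5
3: 2, 1 → 2
2: 1 → 1
1: 0
4: 0
5: 0
Total: 5 + 2 + 1 + 0 + 0 + 0 = 8

Discordant pairs: 8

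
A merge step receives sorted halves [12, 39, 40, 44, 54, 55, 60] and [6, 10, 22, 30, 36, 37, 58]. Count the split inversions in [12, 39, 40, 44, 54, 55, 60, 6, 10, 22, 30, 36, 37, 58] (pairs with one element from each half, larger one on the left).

Cross-inversions: 39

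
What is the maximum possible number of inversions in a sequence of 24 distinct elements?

276 inversions

The maximum occurs when the array is in strictly decreasing order: every one of the C(24, 2) pairs is inverted.
C(24, 2) = 24·23/2 = 276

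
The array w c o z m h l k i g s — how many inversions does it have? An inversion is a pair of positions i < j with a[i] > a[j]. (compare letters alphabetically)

Count, for each position, how many later elements it exceeds:
w: 9
c: 0
o: 6
z: 7
m: 5
h: 1
l: 3
k: 2
i: 1
g: 0
s: 0
Sum: 9 + 0 + 6 + 7 + 5 + 1 + 3 + 2 + 1 + 0 + 0 = 34

34 inversions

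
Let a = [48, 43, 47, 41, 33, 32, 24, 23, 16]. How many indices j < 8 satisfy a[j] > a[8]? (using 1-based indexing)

7

The element at index 8 is 23.
Elements before it: 48, 43, 47, 41, 33, 32, 24
Those larger than 23: 48, 43, 47, 41, 33, 32, 24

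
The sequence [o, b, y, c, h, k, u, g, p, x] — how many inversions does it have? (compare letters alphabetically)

16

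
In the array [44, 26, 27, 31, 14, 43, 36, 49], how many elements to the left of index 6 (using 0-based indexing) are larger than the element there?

2

The element at index 6 is 36.
Elements before it: 44, 26, 27, 31, 14, 43
Those larger than 36: 44, 43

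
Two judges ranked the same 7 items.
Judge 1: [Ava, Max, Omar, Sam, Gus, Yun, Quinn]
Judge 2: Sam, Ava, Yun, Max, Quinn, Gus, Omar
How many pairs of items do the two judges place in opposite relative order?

Assign each item its position (1..7) in the first ordering, then rewrite the second ordering as that position sequence:
positions: Ava→1, Max→2, Omar→3, Sam→4, Gus→5, Yun→6, Quinn→7
second ordering as positions: [4, 1, 6, 2, 7, 5, 3]
Discordant pairs = inversions in this position sequence.
4: 1, 2, 3 → 3
1: 0
6: 2, 5, 3 → 3
2: 0
7: 5, 3 → 2
5: 3 → 1
3: 0
Total: 3 + 0 + 3 + 0 + 2 + 1 + 0 = 9

9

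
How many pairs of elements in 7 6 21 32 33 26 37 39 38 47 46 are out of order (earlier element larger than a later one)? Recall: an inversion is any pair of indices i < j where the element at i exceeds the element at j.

There are 5 inversions.

Element-by-element contributions:
7: 1
6: 0
21: 0
32: 1
33: 1
26: 0
37: 0
39: 1
38: 0
47: 1
46: 0
Sum: 1 + 0 + 0 + 1 + 1 + 0 + 0 + 1 + 0 + 1 + 0 = 5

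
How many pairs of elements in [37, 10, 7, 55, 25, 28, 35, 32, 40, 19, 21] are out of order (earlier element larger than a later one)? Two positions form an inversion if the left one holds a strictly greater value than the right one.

For each element, count later entries that are smaller:
37: 8
10: 1
7: 0
55: 7
25: 2
28: 2
35: 3
32: 2
40: 2
19: 0
21: 0
Sum: 8 + 1 + 0 + 7 + 2 + 2 + 3 + 2 + 2 + 0 + 0 = 27

Inversions: 27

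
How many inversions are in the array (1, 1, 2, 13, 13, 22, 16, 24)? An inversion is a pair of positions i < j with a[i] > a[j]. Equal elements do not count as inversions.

There is 1 inversion.

Count, for each position, how many later elements it exceeds:
1: 0
1: 0
2: 0
13: 0
13: 0
22: 1
16: 0
24: 0
Sum: 0 + 0 + 0 + 0 + 0 + 1 + 0 + 0 = 1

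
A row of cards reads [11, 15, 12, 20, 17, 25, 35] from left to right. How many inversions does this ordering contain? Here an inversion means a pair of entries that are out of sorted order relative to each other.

Sweep left to right; for each value list the smaller values that follow it:
11: 0
15: 1
12: 0
20: 1
17: 0
25: 0
35: 0
Sum: 0 + 1 + 0 + 1 + 0 + 0 + 0 = 2

2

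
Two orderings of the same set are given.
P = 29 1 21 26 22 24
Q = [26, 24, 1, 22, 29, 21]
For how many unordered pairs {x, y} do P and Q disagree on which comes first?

Assign each item its position (1..6) in the first ordering, then rewrite the second ordering as that position sequence:
positions: 29→1, 1→2, 21→3, 26→4, 22→5, 24→6
second ordering as positions: [4, 6, 2, 5, 1, 3]
Discordant pairs = inversions in this position sequence.
4: 2, 1, 3 → 3
6: 2, 5, 1, 3 → 4
2: 1 → 1
5: 1, 3 → 2
1: 0
3: 0
Total: 3 + 4 + 1 + 2 + 0 + 0 = 10

Disagreeing pairs: 10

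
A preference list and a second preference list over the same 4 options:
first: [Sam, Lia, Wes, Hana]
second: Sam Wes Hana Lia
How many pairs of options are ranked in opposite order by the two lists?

Assign each item its position (1..4) in the first ordering, then rewrite the second ordering as that position sequence:
positions: Sam→1, Lia→2, Wes→3, Hana→4
second ordering as positions: [1, 3, 4, 2]
Discordant pairs = inversions in this position sequence.
1: 0
3: 2 → 1
4: 2 → 1
2: 0
Total: 0 + 1 + 1 + 0 = 2

Pairs: 2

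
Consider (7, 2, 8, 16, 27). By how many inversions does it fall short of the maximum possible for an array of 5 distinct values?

9

Maximum inversions for 5 distinct elements is C(5, 2) = 5·4/2 = 10.
Current inversions — for each element, count later smaller elements:
7: 1
2: 0
8: 0
16: 0
27: 0
Current total: 1 + 0 + 0 + 0 + 0 = 1
Shortfall: 10 − 1 = 9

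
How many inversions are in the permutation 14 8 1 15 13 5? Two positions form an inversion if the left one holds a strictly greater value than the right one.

9 out-of-order pairs

Sweep left to right; for each value list the smaller values that follow it:
14 → 8, 1, 13, 5 → 4
8 → 1, 5 → 2
1 → none → 0
15 → 13, 5 → 2
13 → 5 → 1
5 → none → 0
Sum: 4 + 2 + 0 + 2 + 1 + 0 = 9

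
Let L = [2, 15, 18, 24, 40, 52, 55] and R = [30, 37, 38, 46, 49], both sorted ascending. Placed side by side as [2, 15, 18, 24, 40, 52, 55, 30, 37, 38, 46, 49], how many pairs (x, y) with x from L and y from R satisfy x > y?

13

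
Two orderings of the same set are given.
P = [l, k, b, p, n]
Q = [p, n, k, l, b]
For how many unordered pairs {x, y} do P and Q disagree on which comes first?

Assign each item its position (1..5) in the first ordering, then rewrite the second ordering as that position sequence:
positions: l→1, k→2, b→3, p→4, n→5
second ordering as positions: [4, 5, 2, 1, 3]
Discordant pairs = inversions in this position sequence.
4: 2, 1, 3 → 3
5: 2, 1, 3 → 3
2: 1 → 1
1: 0
3: 0
Total: 3 + 3 + 1 + 0 + 0 = 7

7 disagreeing pairs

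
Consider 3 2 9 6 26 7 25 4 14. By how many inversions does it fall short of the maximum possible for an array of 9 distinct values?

24 inversions short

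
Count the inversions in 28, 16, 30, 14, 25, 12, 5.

Element-by-element contributions:
28 → 16, 14, 25, 12, 5 → 5
16 → 14, 12, 5 → 3
30 → 14, 25, 12, 5 → 4
14 → 12, 5 → 2
25 → 12, 5 → 2
12 → 5 → 1
5 → none → 0
Sum: 5 + 3 + 4 + 2 + 2 + 1 + 0 = 17

17 out-of-order pairs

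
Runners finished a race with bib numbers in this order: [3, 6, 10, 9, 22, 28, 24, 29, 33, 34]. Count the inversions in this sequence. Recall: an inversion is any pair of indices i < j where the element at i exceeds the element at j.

Inversions: 2

Count, for each position, how many later elements it exceeds:
3 → none → 0
6 → none → 0
10 → 9 → 1
9 → none → 0
22 → none → 0
28 → 24 → 1
24 → none → 0
29 → none → 0
33 → none → 0
34 → none → 0
Sum: 0 + 0 + 1 + 0 + 0 + 1 + 0 + 0 + 0 + 0 = 2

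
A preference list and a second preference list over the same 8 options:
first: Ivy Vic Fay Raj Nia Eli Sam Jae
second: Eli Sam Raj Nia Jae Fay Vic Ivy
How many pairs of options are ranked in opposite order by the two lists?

22

Assign each item its position (1..8) in the first ordering, then rewrite the second ordering as that position sequence:
positions: Ivy→1, Vic→2, Fay→3, Raj→4, Nia→5, Eli→6, Sam→7, Jae→8
second ordering as positions: [6, 7, 4, 5, 8, 3, 2, 1]
Discordant pairs = inversions in this position sequence.
6: 4, 5, 3, 2, 1 → 5
7: 4, 5, 3, 2, 1 → 5
4: 3, 2, 1 → 3
5: 3, 2, 1 → 3
8: 3, 2, 1 → 3
3: 2, 1 → 2
2: 1 → 1
1: 0
Total: 5 + 5 + 3 + 3 + 3 + 2 + 1 + 0 = 22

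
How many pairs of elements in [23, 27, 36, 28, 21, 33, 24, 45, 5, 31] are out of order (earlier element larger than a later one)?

Sweep left to right; for each value list the smaller values that follow it:
23 → 21, 5 → 2
27 → 21, 24, 5 → 3
36 → 28, 21, 33, 24, 5, 31 → 6
28 → 21, 24, 5 → 3
21 → 5 → 1
33 → 24, 5, 31 → 3
24 → 5 → 1
45 → 5, 31 → 2
5 → none → 0
31 → none → 0
Sum: 2 + 3 + 6 + 3 + 1 + 3 + 1 + 2 + 0 + 0 = 21

Out-of-order pairs: 21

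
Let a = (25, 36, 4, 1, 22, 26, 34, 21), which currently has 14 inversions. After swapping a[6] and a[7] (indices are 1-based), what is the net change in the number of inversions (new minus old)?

Positions 6 and 7 hold 26 and 34; after swapping, the array is [25, 36, 4, 1, 22, 34, 26, 21].
Sweep left to right; for each value list the smaller values that follow it:
25 → 4, 1, 22, 21 → 4
36 → 4, 1, 22, 34, 26, 21 → 6
4 → 1 → 1
1 → none → 0
22 → 21 → 1
34 → 26, 21 → 2
26 → 21 → 1
21 → none → 0
Sum: 4 + 6 + 1 + 0 + 1 + 2 + 1 + 0 = 15
Change: 15 − 14 = +1

+1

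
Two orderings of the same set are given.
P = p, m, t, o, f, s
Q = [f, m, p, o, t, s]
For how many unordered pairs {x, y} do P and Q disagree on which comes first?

6 disagreeing pairs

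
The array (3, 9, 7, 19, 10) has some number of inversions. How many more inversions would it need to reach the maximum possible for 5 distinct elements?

Maximum inversions for 5 distinct elements is C(5, 2) = 5·4/2 = 10.
Current inversions — for each element, count later smaller elements:
3: 0
9: 1
7: 0
19: 1
10: 0
Current total: 0 + 1 + 0 + 1 + 0 = 2
Shortfall: 10 − 2 = 8

8 inversions short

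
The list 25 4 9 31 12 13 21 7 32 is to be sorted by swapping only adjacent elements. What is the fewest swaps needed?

14 swaps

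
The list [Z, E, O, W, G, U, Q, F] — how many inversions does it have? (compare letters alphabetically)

17 inversions

For each element, count later entries that are smaller:
Z → E, O, W, G, U, Q, F → 7
E → none → 0
O → G, F → 2
W → G, U, Q, F → 4
G → F → 1
U → Q, F → 2
Q → F → 1
F → none → 0
Sum: 7 + 0 + 2 + 4 + 1 + 2 + 1 + 0 = 17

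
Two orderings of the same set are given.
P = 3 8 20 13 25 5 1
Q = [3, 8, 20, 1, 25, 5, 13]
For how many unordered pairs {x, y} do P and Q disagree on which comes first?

5 disagreeing pairs

Assign each item its position (1..7) in the first ordering, then rewrite the second ordering as that position sequence:
positions: 3→1, 8→2, 20→3, 13→4, 25→5, 5→6, 1→7
second ordering as positions: [1, 2, 3, 7, 5, 6, 4]
Discordant pairs = inversions in this position sequence.
1: 0
2: 0
3: 0
7: 5, 6, 4 → 3
5: 4 → 1
6: 4 → 1
4: 0
Total: 0 + 0 + 0 + 3 + 1 + 1 + 0 = 5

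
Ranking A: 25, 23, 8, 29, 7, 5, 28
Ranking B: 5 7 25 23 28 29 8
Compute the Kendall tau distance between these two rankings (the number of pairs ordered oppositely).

Assign each item its position (1..7) in the first ordering, then rewrite the second ordering as that position sequence:
positions: 25→1, 23→2, 8→3, 29→4, 7→5, 5→6, 28→7
second ordering as positions: [6, 5, 1, 2, 7, 4, 3]
Discordant pairs = inversions in this position sequence.
6: 5, 1, 2, 4, 3 → 5
5: 1, 2, 4, 3 → 4
1: 0
2: 0
7: 4, 3 → 2
4: 3 → 1
3: 0
Total: 5 + 4 + 0 + 0 + 2 + 1 + 0 = 12

12 discordant pairs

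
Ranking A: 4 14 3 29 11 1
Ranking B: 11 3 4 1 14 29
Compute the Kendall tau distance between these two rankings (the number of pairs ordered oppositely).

8 discordant pairs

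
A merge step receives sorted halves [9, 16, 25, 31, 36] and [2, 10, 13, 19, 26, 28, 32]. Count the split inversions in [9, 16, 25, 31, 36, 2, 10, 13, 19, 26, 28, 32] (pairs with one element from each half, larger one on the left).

There are 21 split inversions.

Count, for every r in R, how many entries of L exceed r:
r = 2: 9, 16, 25, 31, 36 → 5
r = 10: 16, 25, 31, 36 → 4
r = 13: 16, 25, 31, 36 → 4
r = 19: 25, 31, 36 → 3
r = 26: 31, 36 → 2
r = 28: 31, 36 → 2
r = 32: 36 → 1
Cross-inversions: 5 + 4 + 4 + 3 + 2 + 2 + 1 = 21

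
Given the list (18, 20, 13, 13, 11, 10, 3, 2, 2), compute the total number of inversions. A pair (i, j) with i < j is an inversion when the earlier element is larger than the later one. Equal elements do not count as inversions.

33 inversions

Count, for each position, how many later elements it exceeds:
18: 7
20: 7
13: 5
13: 5
11: 4
10: 3
3: 2
2: 0
2: 0
Sum: 7 + 7 + 5 + 5 + 4 + 3 + 2 + 0 + 0 = 33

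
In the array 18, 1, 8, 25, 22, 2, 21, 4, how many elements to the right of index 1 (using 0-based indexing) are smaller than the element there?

0 such elements

The element at index 1 is 1.
Elements after it: 8, 25, 22, 2, 21, 4
None of them are smaller than 1.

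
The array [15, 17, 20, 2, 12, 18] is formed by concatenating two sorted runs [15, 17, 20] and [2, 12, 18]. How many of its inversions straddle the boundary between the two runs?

7

For each element r of the right run, count left-run elements greater than r:
r = 2: 15, 17, 20 → 3
r = 12: 15, 17, 20 → 3
r = 18: 20 → 1
Cross-inversions: 3 + 3 + 1 = 7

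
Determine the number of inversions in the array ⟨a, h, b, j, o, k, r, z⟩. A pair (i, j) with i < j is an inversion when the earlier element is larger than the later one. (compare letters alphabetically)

Element-by-element contributions:
a: 0
h: 1
b: 0
j: 0
o: 1
k: 0
r: 0
z: 0
Sum: 0 + 1 + 0 + 0 + 1 + 0 + 0 + 0 = 2

2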